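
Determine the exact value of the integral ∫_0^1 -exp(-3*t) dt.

An antiderivative is F(t) = exp(-3*t)/3.
Then F(1) - F(0) = (exp(-3)/3) - (1/3) = (1 - exp(3))*exp(-3)/3.

(1 - exp(3))*exp(-3)/3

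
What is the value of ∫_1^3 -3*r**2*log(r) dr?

26/3 - 27*log(3)

Integrate by parts once (u = ln r, dv = -3*r**2 dr).
An antiderivative is F(r) = -r**3*(3*log(r) - 1)/3.
Then F(3) - F(1) = (9 - 27*log(3)) - (1/3) = 26/3 - 27*log(3).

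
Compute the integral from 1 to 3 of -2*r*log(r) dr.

4 - 9*log(3)

Integrate by parts once (u = ln r, dv = -2*r dr).
An antiderivative is F(r) = -r**2*(2*log(r) - 1)/2.
Then F(3) - F(1) = (9/2 - 9*log(3)) - (1/2) = 4 - 9*log(3).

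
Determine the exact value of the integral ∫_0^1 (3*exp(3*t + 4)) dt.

-exp(4) + exp(7)

Let u = 3*t + 4, so du = 3 dt. When t = 0, u = 4; when t = 1, u = 7.
The integral becomes ∫ exp(u) du from 4 to 7, with antiderivative exp(u).
Back in t: F(t) = exp(3*t + 4).
Then F(1) - F(0) = (exp(7)) - (exp(4)) = -exp(4) + exp(7).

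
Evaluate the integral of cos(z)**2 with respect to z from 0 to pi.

Use the identity cos^2(z) = (1 + cos(2*z))/2.
An antiderivative is F(z) = z/2 + sin(2*z)/4.
Then F(pi) - F(0) = (pi/2) - (0) = pi/2.

pi/2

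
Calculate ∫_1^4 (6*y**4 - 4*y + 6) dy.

By the power rule, an antiderivative is F(y) = 6*y**5/5 - 2*y**2 + 6*y.
Then F(4) - F(1) = (6104/5) - (26/5) = 6078/5.

6078/5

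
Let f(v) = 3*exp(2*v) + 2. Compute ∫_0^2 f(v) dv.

5/2 + 3*exp(4)/2

An antiderivative is F(v) = 3*exp(2*v)/2 + 2*v.
Then F(2) - F(0) = (4 + 3*exp(4)/2) - (3/2) = 5/2 + 3*exp(4)/2.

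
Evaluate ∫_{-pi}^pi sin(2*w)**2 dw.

Use the identity sin^2(2*w) = (1 - cos(4*w))/2.
An antiderivative is F(w) = w/2 - sin(4*w)/8.
Then F(pi) - F(-pi) = (pi/2) - (-pi/2) = pi.

pi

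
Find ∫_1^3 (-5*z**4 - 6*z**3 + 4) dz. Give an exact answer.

-354

By the power rule, an antiderivative is F(z) = -z**5 - 3*z**4/2 + 4*z.
Then F(3) - F(1) = (-705/2) - (3/2) = -354.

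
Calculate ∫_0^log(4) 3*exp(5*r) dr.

3069/5

Let u = exp(r), so du = exp(r) dr. When r = 0, u = 1; when r = log(4), u = 4.
The integral becomes 3·∫ u**4 du from 1 to 4, with antiderivative 3*u**5/5.
Back in r: F(r) = 3*exp(5*r)/5.
Then F(log(4)) - F(0) = (3072/5) - (3/5) = 3069/5.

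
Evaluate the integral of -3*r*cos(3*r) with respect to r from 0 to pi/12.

Integrate by parts once (u = r, dv = -3*cos(3*r) dr).
An antiderivative is F(r) = -r*sin(3*r) - cos(3*r)/3.
Then F(pi/12) - F(0) = (sqrt(2)*(-4 - pi)/24) - (-1/3) = -sqrt(2)/6 - sqrt(2)*pi/24 + 1/3.

-sqrt(2)/6 - sqrt(2)*pi/24 + 1/3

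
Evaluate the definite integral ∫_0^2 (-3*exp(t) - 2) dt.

-3*exp(2) - 1

An antiderivative is F(t) = -2*t - 3*exp(t).
Then F(2) - F(0) = (-3*exp(2) - 4) - (-3) = -3*exp(2) - 1.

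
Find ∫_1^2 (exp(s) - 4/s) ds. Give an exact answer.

An antiderivative is F(s) = exp(s) - 4*log(s).
Then F(2) - F(1) = (-log(16) + exp(2)) - (exp(1)) = -log(16) - exp(1) + exp(2).

-log(16) - exp(1) + exp(2)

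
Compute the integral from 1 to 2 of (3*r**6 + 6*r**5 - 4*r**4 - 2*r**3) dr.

By the power rule, an antiderivative is F(r) = 3*r**7/7 + r**6 - 4*r**5/5 - r**4/2.
Then F(2) - F(1) = (2984/35) - (9/70) = 5959/70.

5959/70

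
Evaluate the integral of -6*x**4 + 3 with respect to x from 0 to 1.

By the power rule, an antiderivative is F(x) = -6*x**5/5 + 3*x.
Then F(1) - F(0) = (9/5) - (0) = 9/5.

9/5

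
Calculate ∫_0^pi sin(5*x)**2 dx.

Use the identity sin^2(5*x) = (1 - cos(10*x))/2.
An antiderivative is F(x) = x/2 - sin(10*x)/20.
Then F(pi) - F(0) = (pi/2) - (0) = pi/2.

pi/2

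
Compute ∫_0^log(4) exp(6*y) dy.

Let u = exp(y), so du = exp(y) dy. When y = 0, u = 1; when y = log(4), u = 4.
The integral becomes ∫ u**5 du from 1 to 4, with antiderivative u**6/6.
Back in y: F(y) = exp(6*y)/6.
Then F(log(4)) - F(0) = (2048/3) - (1/6) = 1365/2.

1365/2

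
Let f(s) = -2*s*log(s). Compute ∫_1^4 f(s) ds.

15/2 - 32*log(2)

Integrate by parts once (u = ln s, dv = -2*s ds).
An antiderivative is F(s) = -s**2*(2*log(s) - 1)/2.
Then F(4) - F(1) = (8 - 32*log(2)) - (1/2) = 15/2 - 32*log(2).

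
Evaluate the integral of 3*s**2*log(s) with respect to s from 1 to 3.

Integrate by parts once (u = ln s, dv = 3*s**2 ds).
An antiderivative is F(s) = s**3*(3*log(s) - 1)/3.
Then F(3) - F(1) = (-9 + 27*log(3)) - (-1/3) = -26/3 + 27*log(3).

-26/3 + 27*log(3)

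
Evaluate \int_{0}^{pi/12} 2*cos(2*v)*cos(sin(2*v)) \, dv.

sin(1/2)

Let u = sin(2*v), so du = 2*cos(2*v) dv. When v = 0, u = 0; when v = pi/12, u = 1/2.
The integral becomes ∫ cos(u) du from 0 to 1/2, with antiderivative sin(u).
Back in v: F(v) = sin(sin(2*v)).
Then F(pi/12) - F(0) = (sin(1/2)) - (0) = sin(1/2).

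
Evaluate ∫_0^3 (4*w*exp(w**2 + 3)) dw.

-2*(1 - exp(9))*exp(3)

Let u = w**2 + 3, so du = 2*w dw. When w = 0, u = 3; when w = 3, u = 12.
The integral becomes 2·∫ exp(u) du from 3 to 12, with antiderivative 2*exp(u).
Back in w: F(w) = 2*exp(w**2 + 3).
Then F(3) - F(0) = (2*exp(12)) - (2*exp(3)) = -2*(1 - exp(9))*exp(3).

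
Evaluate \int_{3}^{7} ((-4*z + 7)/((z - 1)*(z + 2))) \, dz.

Factor the denominator: z**2 + z - 2 = (z + 2)(z - 1).
Partial fractions: (-4*z + 7)/((z - 1)*(z + 2)) = -5/(z + 2) + 1/(z - 1).
An antiderivative is F(z) = log(z - 1) - 5*log(z + 2).
Then F(7) - F(3) = (-9*log(3) + log(2)) - (-5*log(5) + log(2)) = -9*log(3) + 5*log(5).

-9*log(3) + 5*log(5)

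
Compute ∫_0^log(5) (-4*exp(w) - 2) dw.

An antiderivative is F(w) = -2*w - 4*exp(w).
Then F(log(5)) - F(0) = (-20 - 2*log(5)) - (-4) = -16 - 2*log(5).

-16 - 2*log(5)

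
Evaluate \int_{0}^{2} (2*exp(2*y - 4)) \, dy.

Let u = 2*y - 4, so du = 2 dy. When y = 0, u = -4; when y = 2, u = 0.
The integral becomes ∫ exp(u) du from -4 to 0, with antiderivative exp(u).
Back in y: F(y) = exp(2*y - 4).
Then F(2) - F(0) = (1) - (exp(-4)) = 1 - exp(-4).

1 - exp(-4)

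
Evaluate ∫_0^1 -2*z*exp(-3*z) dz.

Integrate by parts once (u = z, dv = -2*exp(-3*z) dz).
An antiderivative is F(z) = (6*z + 2)*exp(-3*z)/9.
Then F(1) - F(0) = (8*exp(-3)/9) - (2/9) = -2/9 + 8*exp(-3)/9.

-2/9 + 8*exp(-3)/9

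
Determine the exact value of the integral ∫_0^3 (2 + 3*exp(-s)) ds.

9 - 3*exp(-3)

An antiderivative is F(s) = 2*s - 3*exp(-s).
Then F(3) - F(0) = (6 - 3*exp(-3)) - (-3) = 9 - 3*exp(-3).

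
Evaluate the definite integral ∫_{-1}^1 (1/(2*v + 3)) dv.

An antiderivative is F(v) = log(2*v + 3)/2.
Then F(1) - F(-1) = (log(5)/2) - (0) = log(5)/2.

log(5)/2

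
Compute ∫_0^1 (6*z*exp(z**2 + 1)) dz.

3*E*(-1 + E)

Let u = z**2 + 1, so du = 2*z dz. When z = 0, u = 1; when z = 1, u = 2.
The integral becomes 3·∫ exp(u) du from 1 to 2, with antiderivative 3*exp(u).
Back in z: F(z) = 3*exp(z**2 + 1).
Then F(1) - F(0) = (3*exp(2)) - (3*exp(1)) = 3*exp(1)*(-1 + exp(1)).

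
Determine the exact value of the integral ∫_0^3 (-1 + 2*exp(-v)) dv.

-1 - 2*exp(-3)

An antiderivative is F(v) = -v - 2*exp(-v).
Then F(3) - F(0) = (-3 - 2*exp(-3)) - (-2) = -1 - 2*exp(-3).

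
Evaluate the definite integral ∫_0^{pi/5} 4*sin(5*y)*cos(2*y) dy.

5*sqrt(5)/21 + 5/7

Use the identity sin(5*y)cos(2*y) = [sin(7*y) + sin(3*y)]/2.
An antiderivative is F(y) = -2*cos(3*y)/3 - 2*cos(7*y)/7.
Then F(pi/5) - F(0) = (-5/21 + 5*sqrt(5)/21) - (-20/21) = 5*sqrt(5)/21 + 5/7.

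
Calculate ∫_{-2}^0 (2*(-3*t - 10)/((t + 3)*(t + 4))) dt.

-4*log(2) - 2*log(3)

Factor the denominator: t**2 + 7*t + 12 = (t + 4)(t + 3).
Partial fractions: 2*(-3*t - 10)/((t + 3)*(t + 4)) = -4/(t + 4) - 2/(t + 3).
An antiderivative is F(t) = -2*log(t + 3) - 4*log(t + 4).
Then F(0) - F(-2) = (-8*log(2) - 2*log(3)) - (-log(16)) = -4*log(2) - 2*log(3).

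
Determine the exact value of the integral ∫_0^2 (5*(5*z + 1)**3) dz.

Let u = 5*z + 1, so du = 5 dz. When z = 0, u = 1; when z = 2, u = 11.
The integral becomes ∫ u**3 du from 1 to 11, with antiderivative u**4/4.
Back in z: F(z) = (5*z + 1)**4/4.
Then F(2) - F(0) = (14641/4) - (1/4) = 3660.

3660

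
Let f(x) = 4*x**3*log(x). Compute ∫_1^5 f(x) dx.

-156 + 625*log(5)

Integrate by parts once (u = ln x, dv = 4*x**3 dx).
An antiderivative is F(x) = x**4*(4*log(x) - 1)/4.
Then F(5) - F(1) = (-625/4 + 625*log(5)) - (-1/4) = -156 + 625*log(5).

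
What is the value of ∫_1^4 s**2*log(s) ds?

-7 + 128*log(2)/3

Integrate by parts once (u = ln s, dv = s**2 ds).
An antiderivative is F(s) = s**3*(3*log(s) - 1)/9.
Then F(4) - F(1) = (-64/9 + 128*log(2)/3) - (-1/9) = -7 + 128*log(2)/3.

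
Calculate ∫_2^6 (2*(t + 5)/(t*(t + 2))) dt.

-3*log(2) + 5*log(3)

Factor the denominator: t**2 + 2*t = (t + 2)t.
Partial fractions: 2*(t + 5)/(t*(t + 2)) = -3/(t + 2) + 5/t.
An antiderivative is F(t) = 5*log(t) - 3*log(t + 2).
Then F(6) - F(2) = (-4*log(2) + 5*log(3)) - (-log(2)) = -3*log(2) + 5*log(3).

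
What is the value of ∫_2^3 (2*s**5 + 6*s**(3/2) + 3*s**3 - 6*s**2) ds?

-48*sqrt(2)/5 + 108*sqrt(3)/5 + 2789/12

By the power rule, an antiderivative is F(s) = s**6/3 + 12*s**(5/2)/5 + 3*s**4/4 - 2*s**3.
Then F(3) - F(2) = (108*sqrt(3)/5 + 999/4) - (48*sqrt(2)/5 + 52/3) = -48*sqrt(2)/5 + 108*sqrt(3)/5 + 2789/12.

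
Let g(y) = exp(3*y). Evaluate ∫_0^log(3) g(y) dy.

26/3

Let u = exp(y), so du = exp(y) dy. When y = 0, u = 1; when y = log(3), u = 3.
The integral becomes ∫ u**2 du from 1 to 3, with antiderivative u**3/3.
Back in y: F(y) = exp(3*y)/3.
Then F(log(3)) - F(0) = (9) - (1/3) = 26/3.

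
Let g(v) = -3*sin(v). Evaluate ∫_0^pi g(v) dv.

-6

An antiderivative is F(v) = 3*cos(v).
Then F(pi) - F(0) = (-3) - (3) = -6.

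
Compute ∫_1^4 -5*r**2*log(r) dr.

Integrate by parts once (u = ln r, dv = -5*r**2 dr).
An antiderivative is F(r) = -5*r**3*(3*log(r) - 1)/9.
Then F(4) - F(1) = (320/9 - 640*log(2)/3) - (5/9) = 35 - 640*log(2)/3.

35 - 640*log(2)/3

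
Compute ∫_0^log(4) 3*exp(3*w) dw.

Let u = exp(w), so du = exp(w) dw. When w = 0, u = 1; when w = log(4), u = 4.
The integral becomes 3·∫ u**2 du from 1 to 4, with antiderivative u**3.
Back in w: F(w) = exp(3*w).
Then F(log(4)) - F(0) = (64) - (1) = 63.

63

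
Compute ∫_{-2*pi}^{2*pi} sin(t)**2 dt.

Use the identity sin^2(t) = (1 - cos(2*t))/2.
An antiderivative is F(t) = t/2 - sin(2*t)/4.
Then F(2*pi) - F(-2*pi) = (pi) - (-pi) = 2*pi.

2*pi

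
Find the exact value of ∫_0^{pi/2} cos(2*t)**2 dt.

Use the identity cos^2(2*t) = (1 + cos(4*t))/2.
An antiderivative is F(t) = t/2 + sin(4*t)/8.
Then F(pi/2) - F(0) = (pi/4) - (0) = pi/4.

pi/4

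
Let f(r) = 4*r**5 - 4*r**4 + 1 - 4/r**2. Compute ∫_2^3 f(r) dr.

By the power rule, an antiderivative is F(r) = 2*r**6/3 - 4*r**5/5 + r + 4/r.
Then F(3) - F(2) = (4439/15) - (316/15) = 4123/15.

4123/15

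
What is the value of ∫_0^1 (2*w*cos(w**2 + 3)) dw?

Let u = w**2 + 3, so du = 2*w dw. When w = 0, u = 3; when w = 1, u = 4.
The integral becomes ∫ cos(u) du from 3 to 4, with antiderivative sin(u).
Back in w: F(w) = sin(w**2 + 3).
Then F(1) - F(0) = (sin(4)) - (sin(3)) = sin(4) - sin(3).

sin(4) - sin(3)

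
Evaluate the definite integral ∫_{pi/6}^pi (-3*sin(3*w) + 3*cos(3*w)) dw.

-2

An antiderivative is F(w) = sin(3*w) + cos(3*w).
Then F(pi) - F(pi/6) = (-1) - (1) = -2.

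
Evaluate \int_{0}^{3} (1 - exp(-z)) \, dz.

An antiderivative is F(z) = z + exp(-z).
Then F(3) - F(0) = (exp(-3) + 3) - (1) = exp(-3) + 2.

exp(-3) + 2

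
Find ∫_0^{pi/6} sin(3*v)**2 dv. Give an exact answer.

Use the identity sin^2(3*v) = (1 - cos(6*v))/2.
An antiderivative is F(v) = v/2 - sin(6*v)/12.
Then F(pi/6) - F(0) = (pi/12) - (0) = pi/12.

pi/12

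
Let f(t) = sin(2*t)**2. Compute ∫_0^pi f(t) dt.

pi/2

Use the identity sin^2(2*t) = (1 - cos(4*t))/2.
An antiderivative is F(t) = t/2 - sin(4*t)/8.
Then F(pi) - F(0) = (pi/2) - (0) = pi/2.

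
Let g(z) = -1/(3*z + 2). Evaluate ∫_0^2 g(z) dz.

An antiderivative is F(z) = -log(3*z + 2)/3.
Then F(2) - F(0) = (-log(2)) - (-log(2)/3) = -2*log(2)/3.

-2*log(2)/3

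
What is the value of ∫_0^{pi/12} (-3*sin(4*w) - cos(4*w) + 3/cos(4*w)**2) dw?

-3/8 + 5*sqrt(3)/8

An antiderivative is F(w) = -sin(4*w)/4 + 3*cos(4*w)/4 + 3*tan(4*w)/4.
Then F(pi/12) - F(0) = (3/8 + 5*sqrt(3)/8) - (3/4) = -3/8 + 5*sqrt(3)/8.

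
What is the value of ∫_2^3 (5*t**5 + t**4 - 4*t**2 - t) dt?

By the power rule, an antiderivative is F(t) = 5*t**6/6 + t**5/5 - 4*t**3/3 - t**2/2.
Then F(3) - F(2) = (3078/5) - (706/15) = 8528/15.

8528/15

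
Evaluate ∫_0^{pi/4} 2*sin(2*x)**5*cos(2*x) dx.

1/6

Let u = sin(2*x), so du = 2*cos(2*x) dx. When x = 0, u = 0; when x = pi/4, u = 1.
The integral becomes ∫ u**5 du from 0 to 1, with antiderivative u**6/6.
Back in x: F(x) = sin(2*x)**6/6.
Then F(pi/4) - F(0) = (1/6) - (0) = 1/6.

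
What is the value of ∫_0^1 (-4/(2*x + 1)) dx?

-log(9)

An antiderivative is F(x) = -2*log(2*x + 1).
Then F(1) - F(0) = (-log(9)) - (0) = -log(9).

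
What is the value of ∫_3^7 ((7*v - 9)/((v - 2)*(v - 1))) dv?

2*log(3) + 5*log(5)

Factor the denominator: v**2 - 3*v + 2 = (v - 1)(v - 2).
Partial fractions: (7*v - 9)/((v - 2)*(v - 1)) = 2/(v - 1) + 5/(v - 2).
An antiderivative is F(v) = 5*log(v - 2) + 2*log(v - 1).
Then F(7) - F(3) = (2*log(2) + 2*log(3) + 5*log(5)) - (log(4)) = 2*log(3) + 5*log(5).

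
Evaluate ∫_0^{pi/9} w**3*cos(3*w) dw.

-sqrt(3)*pi/81 + sqrt(3)*pi**3/4374 + pi**2/486 + 1/27

Integrate by parts 3 times (u = w^3, dv = cos(3*w) dw).
An antiderivative is F(w) = w**3*sin(3*w)/3 + w**2*cos(3*w)/3 - 2*w*sin(3*w)/9 - 2*cos(3*w)/27.
Then F(pi/9) - F(0) = (-sqrt(3)*pi/81 - 1/27 + sqrt(3)*pi**3/4374 + pi**2/486) - (-2/27) = -sqrt(3)*pi/81 + sqrt(3)*pi**3/4374 + pi**2/486 + 1/27.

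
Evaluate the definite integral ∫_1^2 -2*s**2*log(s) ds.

Integrate by parts once (u = ln s, dv = -2*s**2 ds).
An antiderivative is F(s) = -2*s**3*(3*log(s) - 1)/9.
Then F(2) - F(1) = (16/9 - 16*log(2)/3) - (2/9) = 14/9 - 16*log(2)/3.

14/9 - 16*log(2)/3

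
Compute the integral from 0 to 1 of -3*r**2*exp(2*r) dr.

Integrate by parts twice (u = r^2, dv = -3*exp(2*r) dr).
An antiderivative is F(r) = (-6*r**2 + 6*r - 3)*exp(2*r)/4.
Then F(1) - F(0) = (-3*exp(2)/4) - (-3/4) = 3/4 - 3*exp(2)/4.

3/4 - 3*exp(2)/4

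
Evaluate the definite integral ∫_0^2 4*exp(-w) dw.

4 - 4*exp(-2)

An antiderivative is F(w) = -4*exp(-w).
Then F(2) - F(0) = (-4*exp(-2)) - (-4) = 4 - 4*exp(-2).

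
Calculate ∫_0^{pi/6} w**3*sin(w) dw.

Integrate by parts 3 times (u = w^3, dv = sin(w) dw).
An antiderivative is F(w) = -w**3*cos(w) + 3*w**2*sin(w) + 6*w*cos(w) - 6*sin(w).
Then F(pi/6) - F(0) = (-3 - sqrt(3)*pi**3/432 + pi**2/24 + sqrt(3)*pi/2) - (0) = -3 - sqrt(3)*pi**3/432 + pi**2/24 + sqrt(3)*pi/2.

-3 - sqrt(3)*pi**3/432 + pi**2/24 + sqrt(3)*pi/2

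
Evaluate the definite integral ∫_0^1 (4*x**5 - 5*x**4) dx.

-1/3

By the power rule, an antiderivative is F(x) = 2*x**6/3 - x**5.
Then F(1) - F(0) = (-1/3) - (0) = -1/3.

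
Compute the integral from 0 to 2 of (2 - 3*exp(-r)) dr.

An antiderivative is F(r) = 2*r + 3*exp(-r).
Then F(2) - F(0) = (3*exp(-2) + 4) - (3) = 3*exp(-2) + 1.

3*exp(-2) + 1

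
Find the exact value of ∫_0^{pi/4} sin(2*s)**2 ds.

pi/8

Use the identity sin^2(2*s) = (1 - cos(4*s))/2.
An antiderivative is F(s) = s/2 - sin(4*s)/8.
Then F(pi/4) - F(0) = (pi/8) - (0) = pi/8.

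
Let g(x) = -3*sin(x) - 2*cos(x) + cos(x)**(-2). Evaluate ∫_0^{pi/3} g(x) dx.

-3/2

An antiderivative is F(x) = -2*sin(x) + 3*cos(x) + tan(x).
Then F(pi/3) - F(0) = (3/2) - (3) = -3/2.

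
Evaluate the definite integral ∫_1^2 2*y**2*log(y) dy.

-14/9 + 16*log(2)/3

Integrate by parts once (u = ln y, dv = 2*y**2 dy).
An antiderivative is F(y) = 2*y**3*(3*log(y) - 1)/9.
Then F(2) - F(1) = (-16/9 + 16*log(2)/3) - (-2/9) = -14/9 + 16*log(2)/3.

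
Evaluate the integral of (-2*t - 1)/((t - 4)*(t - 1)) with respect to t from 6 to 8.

log(7/40)

Factor the denominator: t**2 - 5*t + 4 = (t - 1)(t - 4).
Partial fractions: (-2*t - 1)/((t - 4)*(t - 1)) = 1/(t - 1) - 3/(t - 4).
An antiderivative is F(t) = -3*log(t - 4) + log(t - 1).
Then F(8) - F(6) = (log(7/64)) - (log(5/8)) = log(7/40).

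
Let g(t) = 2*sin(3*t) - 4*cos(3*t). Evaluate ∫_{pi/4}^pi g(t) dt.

An antiderivative is F(t) = -4*sin(3*t)/3 - 2*cos(3*t)/3.
Then F(pi) - F(pi/4) = (2/3) - (-sqrt(2)/3) = sqrt(2)/3 + 2/3.

sqrt(2)/3 + 2/3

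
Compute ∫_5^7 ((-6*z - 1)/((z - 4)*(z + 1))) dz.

-4*log(3) - 2*log(2)

Factor the denominator: z**2 - 3*z - 4 = (z + 1)(z - 4).
Partial fractions: (-6*z - 1)/((z - 4)*(z + 1)) = -1/(z + 1) - 5/(z - 4).
An antiderivative is F(z) = -5*log(z - 4) - log(z + 1).
Then F(7) - F(5) = (-5*log(3) - 3*log(2)) - (-log(6)) = -4*log(3) - 2*log(2).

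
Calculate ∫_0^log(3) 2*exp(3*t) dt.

Let u = exp(t), so du = exp(t) dt. When t = 0, u = 1; when t = log(3), u = 3.
The integral becomes 2·∫ u**2 du from 1 to 3, with antiderivative 2*u**3/3.
Back in t: F(t) = 2*exp(3*t)/3.
Then F(log(3)) - F(0) = (18) - (2/3) = 52/3.

52/3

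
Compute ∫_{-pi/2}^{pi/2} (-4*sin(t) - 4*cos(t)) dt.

-8

An antiderivative is F(t) = -4*sin(t) + 4*cos(t).
Then F(pi/2) - F(-pi/2) = (-4) - (4) = -8.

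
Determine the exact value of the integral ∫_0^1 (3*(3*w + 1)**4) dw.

1023/5

Let u = 3*w + 1, so du = 3 dw. When w = 0, u = 1; when w = 1, u = 4.
The integral becomes ∫ u**4 du from 1 to 4, with antiderivative u**5/5.
Back in w: F(w) = (3*w + 1)**5/5.
Then F(1) - F(0) = (1024/5) - (1/5) = 1023/5.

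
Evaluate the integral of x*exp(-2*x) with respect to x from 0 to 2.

(-5 + exp(4))*exp(-4)/4

Integrate by parts once (u = x, dv = exp(-2*x) dx).
An antiderivative is F(x) = (-2*x - 1)*exp(-2*x)/4.
Then F(2) - F(0) = (-5*exp(-4)/4) - (-1/4) = (-5 + exp(4))*exp(-4)/4.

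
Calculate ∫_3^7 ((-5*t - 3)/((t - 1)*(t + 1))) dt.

Factor the denominator: t**2 - 1 = (t + 1)(t - 1).
Partial fractions: (-5*t - 3)/((t - 1)*(t + 1)) = -1/(t + 1) - 4/(t - 1).
An antiderivative is F(t) = -4*log(t - 1) - log(t + 1).
Then F(7) - F(3) = (-7*log(2) - 4*log(3)) - (-log(64)) = -4*log(3) - log(2).

-4*log(3) - log(2)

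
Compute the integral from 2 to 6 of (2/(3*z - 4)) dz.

2*log(7)/3

An antiderivative is F(z) = 2*log(3*z - 4)/3.
Then F(6) - F(2) = (2*log(14)/3) - (2*log(2)/3) = 2*log(7)/3.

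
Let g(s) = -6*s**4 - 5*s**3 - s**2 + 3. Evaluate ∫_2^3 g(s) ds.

-20267/60

By the power rule, an antiderivative is F(s) = -6*s**5/5 - 5*s**4/4 - s**3/3 + 3*s.
Then F(3) - F(2) = (-7857/20) - (-826/15) = -20267/60.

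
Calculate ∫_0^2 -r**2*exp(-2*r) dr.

Integrate by parts twice (u = r^2, dv = -exp(-2*r) dr).
An antiderivative is F(r) = (2*r**2 + 2*r + 1)*exp(-2*r)/4.
Then F(2) - F(0) = (13*exp(-4)/4) - (1/4) = (13 - exp(4))*exp(-4)/4.

(13 - exp(4))*exp(-4)/4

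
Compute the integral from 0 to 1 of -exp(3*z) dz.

1/3 - exp(3)/3

An antiderivative is F(z) = -exp(3*z)/3.
Then F(1) - F(0) = (-exp(3)/3) - (-1/3) = 1/3 - exp(3)/3.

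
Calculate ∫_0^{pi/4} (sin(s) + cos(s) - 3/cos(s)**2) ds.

An antiderivative is F(s) = sin(s) - cos(s) - 3*tan(s).
Then F(pi/4) - F(0) = (-3) - (-1) = -2.

-2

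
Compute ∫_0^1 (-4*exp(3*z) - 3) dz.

-4*exp(3)/3 - 5/3

An antiderivative is F(z) = -4*exp(3*z)/3 - 3*z.
Then F(1) - F(0) = (-4*exp(3)/3 - 3) - (-4/3) = -4*exp(3)/3 - 5/3.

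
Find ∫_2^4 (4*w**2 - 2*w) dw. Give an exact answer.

188/3

By the power rule, an antiderivative is F(w) = 4*w**3/3 - w**2.
Then F(4) - F(2) = (208/3) - (20/3) = 188/3.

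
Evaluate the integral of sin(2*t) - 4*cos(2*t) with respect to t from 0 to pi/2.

1

An antiderivative is F(t) = -2*sin(2*t) - cos(2*t)/2.
Then F(pi/2) - F(0) = (1/2) - (-1/2) = 1.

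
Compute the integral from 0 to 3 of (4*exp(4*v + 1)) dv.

-exp(1) + exp(13)

Let u = 4*v + 1, so du = 4 dv. When v = 0, u = 1; when v = 3, u = 13.
The integral becomes ∫ exp(u) du from 1 to 13, with antiderivative exp(u).
Back in v: F(v) = exp(4*v + 1).
Then F(3) - F(0) = (exp(13)) - (exp(1)) = -exp(1) + exp(13).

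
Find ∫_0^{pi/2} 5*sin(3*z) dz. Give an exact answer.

5/3

An antiderivative is F(z) = -5*cos(3*z)/3.
Then F(pi/2) - F(0) = (0) - (-5/3) = 5/3.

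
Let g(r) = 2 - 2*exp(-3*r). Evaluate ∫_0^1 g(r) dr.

2*exp(-3)/3 + 4/3

An antiderivative is F(r) = 2*r + 2*exp(-3*r)/3.
Then F(1) - F(0) = (2*exp(-3)/3 + 2) - (2/3) = 2*exp(-3)/3 + 4/3.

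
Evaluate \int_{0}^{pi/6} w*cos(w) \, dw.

Integrate by parts once (u = w, dv = cos(w) dw).
An antiderivative is F(w) = w*sin(w) + cos(w).
Then F(pi/6) - F(0) = (pi/12 + sqrt(3)/2) - (1) = -1 + pi/12 + sqrt(3)/2.

-1 + pi/12 + sqrt(3)/2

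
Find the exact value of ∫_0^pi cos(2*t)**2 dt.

Use the identity cos^2(2*t) = (1 + cos(4*t))/2.
An antiderivative is F(t) = t/2 + sin(4*t)/8.
Then F(pi) - F(0) = (pi/2) - (0) = pi/2.

pi/2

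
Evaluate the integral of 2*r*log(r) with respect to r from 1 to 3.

Integrate by parts once (u = ln r, dv = 2*r dr).
An antiderivative is F(r) = r**2*(2*log(r) - 1)/2.
Then F(3) - F(1) = (-9/2 + 9*log(3)) - (-1/2) = -4 + 9*log(3).

-4 + 9*log(3)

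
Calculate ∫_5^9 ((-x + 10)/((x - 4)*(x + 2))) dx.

-2*log(11) + log(5) + 2*log(7)

Factor the denominator: x**2 - 2*x - 8 = (x + 2)(x - 4).
Partial fractions: (-x + 10)/((x - 4)*(x + 2)) = -2/(x + 2) + 1/(x - 4).
An antiderivative is F(x) = log(x - 4) - 2*log(x + 2).
Then F(9) - F(5) = (-2*log(11) + log(5)) - (-log(49)) = -2*log(11) + log(5) + 2*log(7).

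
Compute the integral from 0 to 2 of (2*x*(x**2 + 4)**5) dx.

Let u = x**2 + 4, so du = 2*x dx. When x = 0, u = 4; when x = 2, u = 8.
The integral becomes ∫ u**5 du from 4 to 8, with antiderivative u**6/6.
Back in x: F(x) = (x**2 + 4)**6/6.
Then F(2) - F(0) = (131072/3) - (2048/3) = 43008.

43008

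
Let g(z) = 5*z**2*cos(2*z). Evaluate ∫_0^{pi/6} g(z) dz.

-5*sqrt(3)/8 + 5*sqrt(3)*pi**2/144 + 5*pi/24

Integrate by parts twice (u = z^2, dv = 5*cos(2*z) dz).
An antiderivative is F(z) = 5*z**2*sin(2*z)/2 + 5*z*cos(2*z)/2 - 5*sin(2*z)/4.
Then F(pi/6) - F(0) = (-5*sqrt(3)/8 + 5*sqrt(3)*pi**2/144 + 5*pi/24) - (0) = -5*sqrt(3)/8 + 5*sqrt(3)*pi**2/144 + 5*pi/24.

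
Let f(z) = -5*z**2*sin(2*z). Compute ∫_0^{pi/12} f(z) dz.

-5*sqrt(3)/8 - 5*pi/48 + 5*sqrt(3)*pi**2/576 + 5/4

Integrate by parts twice (u = z^2, dv = -5*sin(2*z) dz).
An antiderivative is F(z) = 5*z**2*cos(2*z)/2 - 5*z*sin(2*z)/2 - 5*cos(2*z)/4.
Then F(pi/12) - F(0) = (-5*sqrt(3)/8 - 5*pi/48 + 5*sqrt(3)*pi**2/576) - (-5/4) = -5*sqrt(3)/8 - 5*pi/48 + 5*sqrt(3)*pi**2/576 + 5/4.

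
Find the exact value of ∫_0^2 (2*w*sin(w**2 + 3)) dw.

Let u = w**2 + 3, so du = 2*w dw. When w = 0, u = 3; when w = 2, u = 7.
The integral becomes ∫ sin(u) du from 3 to 7, with antiderivative -cos(u).
Back in w: F(w) = -cos(w**2 + 3).
Then F(2) - F(0) = (-cos(7)) - (-cos(3)) = cos(3) - cos(7).

cos(3) - cos(7)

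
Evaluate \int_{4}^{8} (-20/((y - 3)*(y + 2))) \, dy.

-log(81)

Factor the denominator: y**2 - y - 6 = (y + 2)(y - 3).
Partial fractions: -20/((y - 3)*(y + 2)) = 4/(y + 2) - 4/(y - 3).
An antiderivative is F(y) = -4*log(y - 3) + 4*log(y + 2).
Then F(8) - F(4) = (log(16)) - (4*log(2) + 4*log(3)) = -log(81).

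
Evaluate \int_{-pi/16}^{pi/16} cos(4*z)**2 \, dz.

1/8 + pi/16

Use the identity cos^2(4*z) = (1 + cos(8*z))/2.
An antiderivative is F(z) = z/2 + sin(8*z)/16.
Then F(pi/16) - F(-pi/16) = (1/16 + pi/32) - (-pi/32 - 1/16) = 1/8 + pi/16.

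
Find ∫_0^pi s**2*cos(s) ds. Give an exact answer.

Integrate by parts twice (u = s^2, dv = cos(s) ds).
An antiderivative is F(s) = s**2*sin(s) + 2*s*cos(s) - 2*sin(s).
Then F(pi) - F(0) = (-2*pi) - (0) = -2*pi.

-2*pi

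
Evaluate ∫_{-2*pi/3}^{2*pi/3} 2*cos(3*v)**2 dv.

Use the identity cos^2(3*v) = (1 + cos(6*v))/2.
An antiderivative is F(v) = v + sin(6*v)/6.
Then F(2*pi/3) - F(-2*pi/3) = (2*pi/3) - (-2*pi/3) = 4*pi/3.

4*pi/3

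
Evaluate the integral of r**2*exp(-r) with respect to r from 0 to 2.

Integrate by parts twice (u = r^2, dv = exp(-r) dr).
An antiderivative is F(r) = (-r**2 - 2*r - 2)*exp(-r).
Then F(2) - F(0) = (-10*exp(-2)) - (-2) = 2 - 10*exp(-2).

2 - 10*exp(-2)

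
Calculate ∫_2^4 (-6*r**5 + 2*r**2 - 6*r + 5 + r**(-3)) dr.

By the power rule, an antiderivative is F(r) = -r**6 + 2*r**3/3 - 3*r**2 + 5*r - 1/(2*r**2).
Then F(4) - F(2) = (-391811/96) - (-1459/24) = -385975/96.

-385975/96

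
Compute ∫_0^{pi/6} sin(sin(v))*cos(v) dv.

Let u = sin(v), so du = cos(v) dv. When v = 0, u = 0; when v = pi/6, u = 1/2.
The integral becomes ∫ sin(u) du from 0 to 1/2, with antiderivative -cos(u).
Back in v: F(v) = -cos(sin(v)).
Then F(pi/6) - F(0) = (-cos(1/2)) - (-1) = 1 - cos(1/2).

1 - cos(1/2)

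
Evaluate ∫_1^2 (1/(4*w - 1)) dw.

An antiderivative is F(w) = log(4*w - 1)/4.
Then F(2) - F(1) = (log(7)/4) - (log(3)/4) = -log(3)/4 + log(7)/4.

-log(3)/4 + log(7)/4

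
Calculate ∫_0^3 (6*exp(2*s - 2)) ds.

-(3 - 3*exp(6))*exp(-2)

Let u = 2*s - 2, so du = 2 ds. When s = 0, u = -2; when s = 3, u = 4.
The integral becomes 3·∫ exp(u) du from -2 to 4, with antiderivative 3*exp(u).
Back in s: F(s) = 3*exp(2*s - 2).
Then F(3) - F(0) = (3*exp(4)) - (3*exp(-2)) = -(3 - 3*exp(6))*exp(-2).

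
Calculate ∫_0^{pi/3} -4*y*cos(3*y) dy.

8/9

Integrate by parts once (u = y, dv = -4*cos(3*y) dy).
An antiderivative is F(y) = -4*y*sin(3*y)/3 - 4*cos(3*y)/9.
Then F(pi/3) - F(0) = (4/9) - (-4/9) = 8/9.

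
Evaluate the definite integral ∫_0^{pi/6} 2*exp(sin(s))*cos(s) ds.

-2 + 2*exp(1/2)

Let u = sin(s), so du = cos(s) ds. When s = 0, u = 0; when s = pi/6, u = 1/2.
The integral becomes 2·∫ exp(u) du from 0 to 1/2, with antiderivative 2*exp(u).
Back in s: F(s) = 2*exp(sin(s)).
Then F(pi/6) - F(0) = (2*exp(1/2)) - (2) = -2 + 2*exp(1/2).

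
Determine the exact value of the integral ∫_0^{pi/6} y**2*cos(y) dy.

-1 + pi**2/72 + sqrt(3)*pi/6

Integrate by parts twice (u = y^2, dv = cos(y) dy).
An antiderivative is F(y) = y**2*sin(y) + 2*y*cos(y) - 2*sin(y).
Then F(pi/6) - F(0) = (-1 + pi**2/72 + sqrt(3)*pi/6) - (0) = -1 + pi**2/72 + sqrt(3)*pi/6.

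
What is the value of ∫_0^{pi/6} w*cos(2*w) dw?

Integrate by parts once (u = w, dv = cos(2*w) dw).
An antiderivative is F(w) = w*sin(2*w)/2 + cos(2*w)/4.
Then F(pi/6) - F(0) = (1/8 + sqrt(3)*pi/24) - (1/4) = -1/8 + sqrt(3)*pi/24.

-1/8 + sqrt(3)*pi/24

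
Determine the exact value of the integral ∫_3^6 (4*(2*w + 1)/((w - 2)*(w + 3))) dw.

4*log(2) + 4*log(3)

Factor the denominator: w**2 + w - 6 = (w + 3)(w - 2).
Partial fractions: 4*(2*w + 1)/((w - 2)*(w + 3)) = 4/(w + 3) + 4/(w - 2).
An antiderivative is F(w) = 4*log(w - 2) + 4*log(w + 3).
Then F(6) - F(3) = (8*log(2) + 8*log(3)) - (4*log(2) + 4*log(3)) = 4*log(2) + 4*log(3).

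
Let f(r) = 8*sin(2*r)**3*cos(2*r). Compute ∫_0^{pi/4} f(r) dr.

1

Let u = sin(2*r), so du = 2*cos(2*r) dr. When r = 0, u = 0; when r = pi/4, u = 1.
The integral becomes 4·∫ u**3 du from 0 to 1, with antiderivative u**4.
Back in r: F(r) = sin(2*r)**4.
Then F(pi/4) - F(0) = (1) - (0) = 1.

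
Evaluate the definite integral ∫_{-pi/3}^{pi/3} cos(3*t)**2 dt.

Use the identity cos^2(3*t) = (1 + cos(6*t))/2.
An antiderivative is F(t) = t/2 + sin(6*t)/12.
Then F(pi/3) - F(-pi/3) = (pi/6) - (-pi/6) = pi/3.

pi/3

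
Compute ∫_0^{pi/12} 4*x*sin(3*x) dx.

sqrt(2)*(4 - pi)/18

Integrate by parts once (u = x, dv = 4*sin(3*x) dx).
An antiderivative is F(x) = -4*x*cos(3*x)/3 + 4*sin(3*x)/9.
Then F(pi/12) - F(0) = (sqrt(2)*(4 - pi)/18) - (0) = sqrt(2)*(4 - pi)/18.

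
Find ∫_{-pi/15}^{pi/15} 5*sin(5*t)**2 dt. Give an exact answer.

-sqrt(3)/4 + pi/3

Use the identity sin^2(5*t) = (1 - cos(10*t))/2.
An antiderivative is F(t) = 5*t/2 - sin(10*t)/4.
Then F(pi/15) - F(-pi/15) = (-sqrt(3)/8 + pi/6) - (-pi/6 + sqrt(3)/8) = -sqrt(3)/4 + pi/3.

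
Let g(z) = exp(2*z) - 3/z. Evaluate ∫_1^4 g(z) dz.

An antiderivative is F(z) = exp(2*z)/2 - 3*log(z).
Then F(4) - F(1) = (-log(64) + exp(8)/2) - (exp(2)/2) = -log(64) - exp(2)/2 + exp(8)/2.

-log(64) - exp(2)/2 + exp(8)/2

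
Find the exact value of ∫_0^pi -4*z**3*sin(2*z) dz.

Integrate by parts 3 times (u = z^3, dv = -4*sin(2*z) dz).
An antiderivative is F(z) = 2*z**3*cos(2*z) - 3*z**2*sin(2*z) - 3*z*cos(2*z) + 3*sin(2*z)/2.
Then F(pi) - F(0) = (pi*(-3 + 2*pi**2)) - (0) = pi*(-3 + 2*pi**2).

pi*(-3 + 2*pi**2)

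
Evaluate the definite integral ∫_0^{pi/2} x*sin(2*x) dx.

pi/4

Integrate by parts once (u = x, dv = sin(2*x) dx).
An antiderivative is F(x) = -x*cos(2*x)/2 + sin(2*x)/4.
Then F(pi/2) - F(0) = (pi/4) - (0) = pi/4.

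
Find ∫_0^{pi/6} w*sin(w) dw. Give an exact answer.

Integrate by parts once (u = w, dv = sin(w) dw).
An antiderivative is F(w) = -w*cos(w) + sin(w).
Then F(pi/6) - F(0) = (-sqrt(3)*pi/12 + 1/2) - (0) = -sqrt(3)*pi/12 + 1/2.

-sqrt(3)*pi/12 + 1/2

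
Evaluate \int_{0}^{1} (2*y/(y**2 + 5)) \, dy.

log(6/5)

Let u = y**2 + 5, so du = 2*y dy. When y = 0, u = 5; when y = 1, u = 6.
The integral becomes ∫ 1/u du from 5 to 6, with antiderivative log(u).
Back in y: F(y) = log(y**2 + 5).
Then F(1) - F(0) = (log(6)) - (log(5)) = log(6/5).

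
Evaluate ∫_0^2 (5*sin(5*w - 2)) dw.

cos(2) - cos(8)

Let u = 5*w - 2, so du = 5 dw. When w = 0, u = -2; when w = 2, u = 8.
The integral becomes ∫ sin(u) du from -2 to 8, with antiderivative -cos(u).
Back in w: F(w) = -cos(5*w - 2).
Then F(2) - F(0) = (-cos(8)) - (-cos(2)) = cos(2) - cos(8).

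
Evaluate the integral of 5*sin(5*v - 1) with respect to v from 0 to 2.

Let u = 5*v - 1, so du = 5 dv. When v = 0, u = -1; when v = 2, u = 9.
The integral becomes ∫ sin(u) du from -1 to 9, with antiderivative -cos(u).
Back in v: F(v) = -cos(5*v - 1).
Then F(2) - F(0) = (-cos(9)) - (-cos(1)) = cos(1) - cos(9).

cos(1) - cos(9)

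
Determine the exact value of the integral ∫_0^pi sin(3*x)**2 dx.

Use the identity sin^2(3*x) = (1 - cos(6*x))/2.
An antiderivative is F(x) = x/2 - sin(6*x)/12.
Then F(pi) - F(0) = (pi/2) - (0) = pi/2.

pi/2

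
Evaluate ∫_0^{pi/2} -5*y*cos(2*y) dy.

Integrate by parts once (u = y, dv = -5*cos(2*y) dy).
An antiderivative is F(y) = -5*y*sin(2*y)/2 - 5*cos(2*y)/4.
Then F(pi/2) - F(0) = (5/4) - (-5/4) = 5/2.

5/2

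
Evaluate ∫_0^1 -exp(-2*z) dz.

(1 - exp(2))*exp(-2)/2

An antiderivative is F(z) = exp(-2*z)/2.
Then F(1) - F(0) = (exp(-2)/2) - (1/2) = (1 - exp(2))*exp(-2)/2.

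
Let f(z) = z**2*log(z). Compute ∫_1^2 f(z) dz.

-7/9 + 8*log(2)/3

Integrate by parts once (u = ln z, dv = z**2 dz).
An antiderivative is F(z) = z**3*(3*log(z) - 1)/9.
Then F(2) - F(1) = (-8/9 + 8*log(2)/3) - (-1/9) = -7/9 + 8*log(2)/3.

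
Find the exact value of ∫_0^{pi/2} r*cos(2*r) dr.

Integrate by parts once (u = r, dv = cos(2*r) dr).
An antiderivative is F(r) = r*sin(2*r)/2 + cos(2*r)/4.
Then F(pi/2) - F(0) = (-1/4) - (1/4) = -1/2.

-1/2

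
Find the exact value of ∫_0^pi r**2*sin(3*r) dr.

Integrate by parts twice (u = r^2, dv = sin(3*r) dr).
An antiderivative is F(r) = -r**2*cos(3*r)/3 + 2*r*sin(3*r)/9 + 2*cos(3*r)/27.
Then F(pi) - F(0) = (-2/27 + pi**2/3) - (2/27) = -4/27 + pi**2/3.

-4/27 + pi**2/3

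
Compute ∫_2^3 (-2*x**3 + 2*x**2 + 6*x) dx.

-29/6

By the power rule, an antiderivative is F(x) = -x**4/2 + 2*x**3/3 + 3*x**2.
Then F(3) - F(2) = (9/2) - (28/3) = -29/6.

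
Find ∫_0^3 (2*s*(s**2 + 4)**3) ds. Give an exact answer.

28305/4

Let u = s**2 + 4, so du = 2*s ds. When s = 0, u = 4; when s = 3, u = 13.
The integral becomes ∫ u**3 du from 4 to 13, with antiderivative u**4/4.
Back in s: F(s) = (s**2 + 4)**4/4.
Then F(3) - F(0) = (28561/4) - (64) = 28305/4.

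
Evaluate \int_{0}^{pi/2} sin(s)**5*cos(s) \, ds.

1/6

Let u = sin(s), so du = cos(s) ds. When s = 0, u = 0; when s = pi/2, u = 1.
The integral becomes ∫ u**5 du from 0 to 1, with antiderivative u**6/6.
Back in s: F(s) = sin(s)**6/6.
Then F(pi/2) - F(0) = (1/6) - (0) = 1/6.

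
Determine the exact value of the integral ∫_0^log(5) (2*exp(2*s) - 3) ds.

24 - 3*log(5)

An antiderivative is F(s) = exp(2*s) - 3*s.
Then F(log(5)) - F(0) = (25 - 3*log(5)) - (1) = 24 - 3*log(5).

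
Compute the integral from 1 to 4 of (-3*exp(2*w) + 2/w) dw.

An antiderivative is F(w) = -3*exp(2*w)/2 + 2*log(w).
Then F(4) - F(1) = (-3*exp(8)/2 + log(16)) - (-3*exp(2)/2) = -3*exp(8)/2 + log(16) + 3*exp(2)/2.

-3*exp(8)/2 + log(16) + 3*exp(2)/2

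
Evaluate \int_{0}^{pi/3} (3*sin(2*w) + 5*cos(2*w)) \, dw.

5*sqrt(3)/4 + 9/4

An antiderivative is F(w) = 5*sin(2*w)/2 - 3*cos(2*w)/2.
Then F(pi/3) - F(0) = (3/4 + 5*sqrt(3)/4) - (-3/2) = 5*sqrt(3)/4 + 9/4.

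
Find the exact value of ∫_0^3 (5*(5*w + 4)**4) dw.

Let u = 5*w + 4, so du = 5 dw. When w = 0, u = 4; when w = 3, u = 19.
The integral becomes ∫ u**4 du from 4 to 19, with antiderivative u**5/5.
Back in w: F(w) = (5*w + 4)**5/5.
Then F(3) - F(0) = (2476099/5) - (1024/5) = 495015.

495015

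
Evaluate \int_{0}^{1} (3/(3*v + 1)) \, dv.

Let u = 3*v + 1, so du = 3 dv. When v = 0, u = 1; when v = 1, u = 4.
The integral becomes ∫ 1/u du from 1 to 4, with antiderivative log(u).
Back in v: F(v) = log(3*v + 1).
Then F(1) - F(0) = (log(4)) - (0) = log(4).

log(4)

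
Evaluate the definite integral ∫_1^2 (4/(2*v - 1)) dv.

log(9)

An antiderivative is F(v) = 2*log(2*v - 1).
Then F(2) - F(1) = (log(9)) - (0) = log(9).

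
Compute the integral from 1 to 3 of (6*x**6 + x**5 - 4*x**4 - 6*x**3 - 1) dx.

By the power rule, an antiderivative is F(x) = 6*x**7/7 + x**6/6 - 4*x**5/5 - 3*x**4/2 - x.
Then F(3) - F(1) = (58701/35) - (-239/105) = 176342/105.

176342/105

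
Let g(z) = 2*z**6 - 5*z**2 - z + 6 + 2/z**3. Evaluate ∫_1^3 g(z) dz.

By the power rule, an antiderivative is F(z) = 2*z**7/7 - 5*z**3/3 - z**2/2 + 6*z - 1/z**2.
Then F(3) - F(1) = (74749/126) - (131/42) = 37178/63.

37178/63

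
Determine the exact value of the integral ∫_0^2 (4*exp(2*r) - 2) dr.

-6 + 2*exp(4)

An antiderivative is F(r) = 2*exp(2*r) - 2*r.
Then F(2) - F(0) = (-4 + 2*exp(4)) - (2) = -6 + 2*exp(4).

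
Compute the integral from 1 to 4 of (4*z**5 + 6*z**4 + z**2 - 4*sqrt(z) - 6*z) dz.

58724/15

By the power rule, an antiderivative is F(z) = 2*z**6/3 + 6*z**5/5 - 8*z**(3/2)/3 + z**3/3 - 3*z**2.
Then F(4) - F(1) = (58672/15) - (-52/15) = 58724/15.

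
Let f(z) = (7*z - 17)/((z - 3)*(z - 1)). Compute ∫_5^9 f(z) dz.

2*log(3) + 5*log(2)

Factor the denominator: z**2 - 4*z + 3 = (z - 1)(z - 3).
Partial fractions: (7*z - 17)/((z - 3)*(z - 1)) = 5/(z - 1) + 2/(z - 3).
An antiderivative is F(z) = 2*log(z - 3) + 5*log(z - 1).
Then F(9) - F(5) = (2*log(3) + 17*log(2)) - (12*log(2)) = 2*log(3) + 5*log(2).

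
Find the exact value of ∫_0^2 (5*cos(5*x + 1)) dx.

Let u = 5*x + 1, so du = 5 dx. When x = 0, u = 1; when x = 2, u = 11.
The integral becomes ∫ cos(u) du from 1 to 11, with antiderivative sin(u).
Back in x: F(x) = sin(5*x + 1).
Then F(2) - F(0) = (sin(11)) - (sin(1)) = sin(11) - sin(1).

sin(11) - sin(1)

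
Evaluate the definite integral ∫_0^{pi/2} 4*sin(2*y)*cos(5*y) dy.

Use the identity sin(2*y)cos(5*y) = [sin(7*y) + sin(-3*y)]/2.
An antiderivative is F(y) = 2*cos(3*y)/3 - 2*cos(7*y)/7.
Then F(pi/2) - F(0) = (0) - (8/21) = -8/21.

-8/21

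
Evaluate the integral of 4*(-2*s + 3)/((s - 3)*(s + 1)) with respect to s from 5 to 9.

Factor the denominator: s**2 - 2*s - 3 = (s + 1)(s - 3).
Partial fractions: 4*(-2*s + 3)/((s - 3)*(s + 1)) = -5/(s + 1) - 3/(s - 3).
An antiderivative is F(s) = -3*log(s - 3) - 5*log(s + 1).
Then F(9) - F(5) = (-5*log(5) - 8*log(2) - 3*log(3)) - (-8*log(2) - 5*log(3)) = -5*log(5) + 2*log(3).

-5*log(5) + 2*log(3)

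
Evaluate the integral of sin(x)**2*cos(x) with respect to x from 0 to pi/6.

Let u = sin(x), so du = cos(x) dx. When x = 0, u = 0; when x = pi/6, u = 1/2.
The integral becomes ∫ u**2 du from 0 to 1/2, with antiderivative u**3/3.
Back in x: F(x) = sin(x)**3/3.
Then F(pi/6) - F(0) = (1/24) - (0) = 1/24.

1/24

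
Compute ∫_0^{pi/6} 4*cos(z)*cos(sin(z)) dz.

Let u = sin(z), so du = cos(z) dz. When z = 0, u = 0; when z = pi/6, u = 1/2.
The integral becomes 4·∫ cos(u) du from 0 to 1/2, with antiderivative 4*sin(u).
Back in z: F(z) = 4*sin(sin(z)).
Then F(pi/6) - F(0) = (4*sin(1/2)) - (0) = 4*sin(1/2).

4*sin(1/2)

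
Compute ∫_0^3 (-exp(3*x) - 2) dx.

-exp(9)/3 - 17/3

An antiderivative is F(x) = -exp(3*x)/3 - 2*x.
Then F(3) - F(0) = (-exp(9)/3 - 6) - (-1/3) = -exp(9)/3 - 17/3.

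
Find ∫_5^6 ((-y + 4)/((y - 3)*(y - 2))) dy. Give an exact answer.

log(27/32)

Factor the denominator: y**2 - 5*y + 6 = (y - 2)(y - 3).
Partial fractions: (-y + 4)/((y - 3)*(y - 2)) = -2/(y - 2) + 1/(y - 3).
An antiderivative is F(y) = log(y - 3) - 2*log(y - 2).
Then F(6) - F(5) = (log(3/16)) - (log(2/9)) = log(27/32).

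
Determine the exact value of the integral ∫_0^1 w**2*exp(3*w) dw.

Integrate by parts twice (u = w^2, dv = exp(3*w) dw).
An antiderivative is F(w) = (9*w**2 - 6*w + 2)*exp(3*w)/27.
Then F(1) - F(0) = (5*exp(3)/27) - (2/27) = -2/27 + 5*exp(3)/27.

-2/27 + 5*exp(3)/27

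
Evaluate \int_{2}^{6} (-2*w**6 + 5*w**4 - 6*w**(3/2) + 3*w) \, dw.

By the power rule, an antiderivative is F(w) = -2*w**7/7 - 12*w**(5/2)/5 + w**5 + 3*w**2/2.
Then F(6) - F(2) = (-505062/7 - 432*sqrt(6)/5) - (10/7 - 48*sqrt(2)/5) = -505072/7 - 432*sqrt(6)/5 + 48*sqrt(2)/5.

-505072/7 - 432*sqrt(6)/5 + 48*sqrt(2)/5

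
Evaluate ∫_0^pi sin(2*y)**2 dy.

Use the identity sin^2(2*y) = (1 - cos(4*y))/2.
An antiderivative is F(y) = y/2 - sin(4*y)/8.
Then F(pi) - F(0) = (pi/2) - (0) = pi/2.

pi/2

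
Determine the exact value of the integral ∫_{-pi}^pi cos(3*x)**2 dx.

Use the identity cos^2(3*x) = (1 + cos(6*x))/2.
An antiderivative is F(x) = x/2 + sin(6*x)/12.
Then F(pi) - F(-pi) = (pi/2) - (-pi/2) = pi.

pi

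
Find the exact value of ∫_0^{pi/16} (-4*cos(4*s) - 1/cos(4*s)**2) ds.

An antiderivative is F(s) = -sin(4*s) - tan(4*s)/4.
Then F(pi/16) - F(0) = (-sqrt(2)/2 - 1/4) - (0) = -sqrt(2)/2 - 1/4.

-sqrt(2)/2 - 1/4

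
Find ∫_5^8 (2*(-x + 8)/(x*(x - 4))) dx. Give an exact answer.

Factor the denominator: x**2 - 4*x = x(x - 4).
Partial fractions: 2*(-x + 8)/(x*(x - 4)) = -4/x + 2/(x - 4).
An antiderivative is F(x) = -4*log(x) + 2*log(x - 4).
Then F(8) - F(5) = (-8*log(2)) - (-4*log(5)) = -8*log(2) + 4*log(5).

-8*log(2) + 4*log(5)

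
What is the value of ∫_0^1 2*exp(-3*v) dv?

An antiderivative is F(v) = -2*exp(-3*v)/3.
Then F(1) - F(0) = (-2*exp(-3)/3) - (-2/3) = 2/3 - 2*exp(-3)/3.

2/3 - 2*exp(-3)/3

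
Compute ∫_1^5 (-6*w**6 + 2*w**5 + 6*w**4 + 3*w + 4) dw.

-2028412/35

By the power rule, an antiderivative is F(w) = -6*w**7/7 + w**6/3 + 6*w**5/5 + 3*w**2/2 + 4*w.
Then F(5) - F(1) = (-2433835/42) - (1297/210) = -2028412/35.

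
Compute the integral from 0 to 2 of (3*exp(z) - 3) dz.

-9 + 3*exp(2)

An antiderivative is F(z) = -3*z + 3*exp(z).
Then F(2) - F(0) = (-6 + 3*exp(2)) - (3) = -9 + 3*exp(2).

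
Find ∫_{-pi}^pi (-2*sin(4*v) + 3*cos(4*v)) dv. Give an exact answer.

0

An antiderivative is F(v) = 3*sin(4*v)/4 + cos(4*v)/2.
Then F(pi) - F(-pi) = (1/2) - (1/2) = 0.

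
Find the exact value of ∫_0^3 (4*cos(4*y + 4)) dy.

Let u = 4*y + 4, so du = 4 dy. When y = 0, u = 4; when y = 3, u = 16.
The integral becomes ∫ cos(u) du from 4 to 16, with antiderivative sin(u).
Back in y: F(y) = sin(4*y + 4).
Then F(3) - F(0) = (sin(16)) - (sin(4)) = sin(16) - sin(4).

sin(16) - sin(4)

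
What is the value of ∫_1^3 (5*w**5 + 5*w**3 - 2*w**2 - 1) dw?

By the power rule, an antiderivative is F(w) = 5*w**6/6 + 5*w**4/4 - 2*w**3/3 - w.
Then F(3) - F(1) = (2751/4) - (5/12) = 2062/3.

2062/3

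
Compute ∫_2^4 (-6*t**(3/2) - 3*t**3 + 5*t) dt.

-1134/5 + 48*sqrt(2)/5

By the power rule, an antiderivative is F(t) = -12*t**(5/2)/5 - 3*t**4/4 + 5*t**2/2.
Then F(4) - F(2) = (-1144/5) - (-48*sqrt(2)/5 - 2) = -1134/5 + 48*sqrt(2)/5.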